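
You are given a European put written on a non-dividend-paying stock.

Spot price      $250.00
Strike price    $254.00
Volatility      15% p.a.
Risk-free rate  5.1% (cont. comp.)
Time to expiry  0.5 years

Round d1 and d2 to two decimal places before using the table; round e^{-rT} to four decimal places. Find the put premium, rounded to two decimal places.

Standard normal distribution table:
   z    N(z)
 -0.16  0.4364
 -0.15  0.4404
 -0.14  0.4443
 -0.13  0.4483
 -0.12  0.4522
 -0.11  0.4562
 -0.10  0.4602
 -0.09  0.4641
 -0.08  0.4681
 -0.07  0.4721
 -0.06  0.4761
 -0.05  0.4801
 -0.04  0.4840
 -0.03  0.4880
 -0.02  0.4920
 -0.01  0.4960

$8.76

T = 0.5;  σ√T = 0.1061
ln(S/K) + (r + σ²/2)T = ln(250/254) + (0.051 + 0.15²/2)·0.5 = -0.0159 + 0.0311 = 0.0153
d₁ = 0.0153 / 0.1061 = 0.1438 → 0.14
d₂ = d₁ − σ√T = 0.1438 − 0.1061 = 0.0377 → 0.04
exp(−rT) = exp(−0.051·0.5) = 0.9748
N(−d₂) = N(-0.04) = 0.4840;  N(−d₁) = N(-0.14) = 0.4443
P = 254·0.9748·0.4840 − 250·0.4443 = 119.8380 − 111.0750 = 8.7630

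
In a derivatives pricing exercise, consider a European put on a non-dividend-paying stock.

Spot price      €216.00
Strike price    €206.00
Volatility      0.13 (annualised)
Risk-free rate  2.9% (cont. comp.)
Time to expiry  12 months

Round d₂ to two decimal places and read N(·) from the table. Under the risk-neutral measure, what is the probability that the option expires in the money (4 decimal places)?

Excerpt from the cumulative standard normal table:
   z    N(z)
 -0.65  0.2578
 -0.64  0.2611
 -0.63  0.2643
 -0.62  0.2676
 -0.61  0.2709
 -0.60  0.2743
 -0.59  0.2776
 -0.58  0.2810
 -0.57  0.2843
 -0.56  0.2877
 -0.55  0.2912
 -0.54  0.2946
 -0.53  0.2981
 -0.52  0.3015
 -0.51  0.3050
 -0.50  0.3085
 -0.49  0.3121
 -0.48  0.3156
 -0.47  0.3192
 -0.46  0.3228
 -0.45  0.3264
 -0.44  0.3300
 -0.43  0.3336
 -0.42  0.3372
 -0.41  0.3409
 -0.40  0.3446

0.3015

σ√T = 0.13·√1 = 0.1300
ln(S/K) + (r + σ²/2)T = ln(216/206) + (0.029 + 0.13²/2)·1 = 0.0474 + 0.0375 = 0.0849
d₁ = 0.0849 / 0.1300 = 0.6527 ⇒ 0.65
d₂ = d₁ − σ√T = 0.6527 − 0.1300 = 0.5227 ⇒ 0.52
Risk-neutral Pr[S_T < K] = N(−d₂) = N(-0.52) = 0.3015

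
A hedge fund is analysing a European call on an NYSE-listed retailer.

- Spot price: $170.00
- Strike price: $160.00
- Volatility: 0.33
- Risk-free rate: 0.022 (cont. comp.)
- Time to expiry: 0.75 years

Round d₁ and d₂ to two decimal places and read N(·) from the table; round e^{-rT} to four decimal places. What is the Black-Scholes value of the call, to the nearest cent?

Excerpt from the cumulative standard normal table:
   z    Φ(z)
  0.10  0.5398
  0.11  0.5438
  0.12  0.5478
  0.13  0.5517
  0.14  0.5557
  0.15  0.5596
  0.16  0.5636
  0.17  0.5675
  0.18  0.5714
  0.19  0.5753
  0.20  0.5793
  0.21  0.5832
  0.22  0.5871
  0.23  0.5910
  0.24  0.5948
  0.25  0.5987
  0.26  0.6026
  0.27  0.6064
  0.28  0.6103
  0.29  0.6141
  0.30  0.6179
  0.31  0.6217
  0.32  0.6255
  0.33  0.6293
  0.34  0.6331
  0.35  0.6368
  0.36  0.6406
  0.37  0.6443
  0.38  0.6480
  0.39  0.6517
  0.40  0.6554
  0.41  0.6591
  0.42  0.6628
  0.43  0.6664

T = 0.75;  σ√T = 0.2858
ln(S/K) + (r + σ²/2)T = ln(170/160) + (0.022 + 0.33²/2)·0.75 = 0.0606 + 0.0573 = 0.1180
d₁ = 0.1180 / 0.2858 = 0.4128 ≈ 0.41
d₂ = d₁ − σ√T = 0.4128 − 0.2858 = 0.1270 ≈ 0.13
e^(−rT) = e^(−0.022·0.75) = 0.9836
N(d₁) = N(0.41) = 0.6591;  N(d₂) = N(0.13) = 0.5517
C = 170·0.6591 − 160·0.9836·0.5517 = 112.0470 − 86.8243 = 25.2227

$25.22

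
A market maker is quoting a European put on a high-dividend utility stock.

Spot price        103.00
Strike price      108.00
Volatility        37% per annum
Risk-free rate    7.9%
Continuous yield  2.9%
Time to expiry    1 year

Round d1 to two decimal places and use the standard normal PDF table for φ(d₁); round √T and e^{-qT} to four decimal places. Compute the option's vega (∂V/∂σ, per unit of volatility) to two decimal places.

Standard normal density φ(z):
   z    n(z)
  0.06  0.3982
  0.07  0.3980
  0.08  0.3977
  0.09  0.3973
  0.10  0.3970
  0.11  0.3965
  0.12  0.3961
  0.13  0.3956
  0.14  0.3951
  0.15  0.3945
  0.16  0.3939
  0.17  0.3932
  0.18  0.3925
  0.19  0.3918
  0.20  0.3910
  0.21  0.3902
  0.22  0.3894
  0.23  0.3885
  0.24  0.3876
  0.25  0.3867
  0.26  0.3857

T = 1;  σ√T = 0.3700
d₁ = [ln(103/108) + (0.079 − 0.029 + 0.37²/2)·1] / 0.3700 = [-0.0474 + 0.1184] / 0.3700 = 0.1920 → 0.19
√T = √1 = 1.0000
φ(d₁) = φ(0.19) = 0.3918
exp(−qT) = exp(−0.029·1) = 0.9714
vega = S·exp(−qT)·φ(d₁)·√T = 103·0.9714·0.3918·1.0000 = 39.2012

39.20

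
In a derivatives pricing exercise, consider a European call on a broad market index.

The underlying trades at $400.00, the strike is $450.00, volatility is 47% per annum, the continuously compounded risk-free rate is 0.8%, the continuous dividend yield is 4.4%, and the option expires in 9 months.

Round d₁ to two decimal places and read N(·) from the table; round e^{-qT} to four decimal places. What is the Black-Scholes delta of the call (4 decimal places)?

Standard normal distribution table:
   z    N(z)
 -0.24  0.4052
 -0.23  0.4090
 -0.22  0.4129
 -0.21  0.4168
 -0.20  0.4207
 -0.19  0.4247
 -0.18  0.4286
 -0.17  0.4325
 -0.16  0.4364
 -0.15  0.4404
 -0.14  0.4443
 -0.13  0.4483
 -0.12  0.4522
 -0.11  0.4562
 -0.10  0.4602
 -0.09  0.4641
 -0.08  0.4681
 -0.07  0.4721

0.4261

T = 0.75;  σ√T = 0.4070
d₁ = [ln(400/450) + (0.008 − 0.044 + ½·0.47²)·0.75] / (σ√T) = (-0.1178 + 0.0558) / 0.4070 = -0.1522 ⇒ -0.15
N(d₁) = N(-0.15) = 0.4404
Δ_call = e^(−qT)·N(d₁) = 0.9675·0.4404 = 0.4261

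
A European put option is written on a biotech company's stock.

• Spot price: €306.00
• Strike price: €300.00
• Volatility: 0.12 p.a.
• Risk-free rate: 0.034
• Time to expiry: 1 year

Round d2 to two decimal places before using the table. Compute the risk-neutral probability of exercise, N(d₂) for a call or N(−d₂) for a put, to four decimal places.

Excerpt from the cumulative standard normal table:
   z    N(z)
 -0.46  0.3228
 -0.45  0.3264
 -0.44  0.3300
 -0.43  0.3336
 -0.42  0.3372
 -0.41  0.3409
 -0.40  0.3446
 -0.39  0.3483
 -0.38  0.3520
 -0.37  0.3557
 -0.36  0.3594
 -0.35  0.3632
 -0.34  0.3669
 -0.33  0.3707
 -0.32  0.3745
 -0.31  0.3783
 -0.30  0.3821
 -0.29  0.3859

T = 1;  σ√T = 0.1200
ln(S/K) + (r + σ²/2)T = ln(306/300) + (0.034 + 0.12²/2)·1 = 0.0198 + 0.0412 = 0.0610
d₁ = 0.0610 / 0.1200 = 0.5084 ≈ 0.51
d₂ = d₁ − σ√T = 0.5084 − 0.1200 = 0.3884 ≈ 0.39
Pr(exercise) under Q = N(−d₂) = N(-0.39) = 0.3483

0.3483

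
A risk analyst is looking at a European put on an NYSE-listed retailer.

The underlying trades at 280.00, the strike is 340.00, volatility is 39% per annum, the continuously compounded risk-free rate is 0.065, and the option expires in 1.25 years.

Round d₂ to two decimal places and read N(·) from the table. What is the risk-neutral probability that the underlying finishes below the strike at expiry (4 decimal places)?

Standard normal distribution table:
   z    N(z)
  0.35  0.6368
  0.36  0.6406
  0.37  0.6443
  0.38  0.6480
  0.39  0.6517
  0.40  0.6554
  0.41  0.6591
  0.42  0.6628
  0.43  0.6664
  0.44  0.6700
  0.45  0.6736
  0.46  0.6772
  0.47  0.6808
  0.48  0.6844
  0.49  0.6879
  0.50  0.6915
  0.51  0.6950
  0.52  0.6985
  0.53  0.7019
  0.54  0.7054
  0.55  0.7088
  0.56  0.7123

σ√T = 0.39 × 1.1180 = 0.4360
d₁ = [ln(280/340) + (0.065 + ½·0.39²)·1.25] / (σ√T) = (-0.1942 + 0.1763) / 0.4360 = -0.0409 ⇒ -0.04
d₂ = -0.0409 − 0.4360 = -0.4770 ⇒ -0.48
Risk-neutral Pr[S_T < K] = N(−d₂) = N(0.48) = 0.6844

0.6844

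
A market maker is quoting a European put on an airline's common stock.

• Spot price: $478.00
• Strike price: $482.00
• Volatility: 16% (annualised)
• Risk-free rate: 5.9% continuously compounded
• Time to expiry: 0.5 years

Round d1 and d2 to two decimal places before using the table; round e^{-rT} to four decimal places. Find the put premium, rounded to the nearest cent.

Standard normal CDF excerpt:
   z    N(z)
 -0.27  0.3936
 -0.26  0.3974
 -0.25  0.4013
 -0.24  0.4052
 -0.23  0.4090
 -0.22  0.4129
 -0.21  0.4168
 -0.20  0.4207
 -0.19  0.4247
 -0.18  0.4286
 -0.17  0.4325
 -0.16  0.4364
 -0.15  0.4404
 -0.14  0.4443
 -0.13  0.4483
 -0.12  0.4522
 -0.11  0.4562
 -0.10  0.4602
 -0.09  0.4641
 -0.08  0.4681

σ√T = 0.16 × 0.7071 = 0.1131
d₁ = [ln(478/482) + (0.059 + 0.16²/2)·0.5] / 0.1131 = [-0.0083 + 0.0359] / 0.1131 = 0.2437 which rounds to 0.24
d₂ = d₁ − σ√T = 0.2437 − 0.1131 = 0.1305 which rounds to 0.13
e^(−rT) = e^(−0.059·0.5) = 0.9709
N(−d₂) = N(-0.13) = 0.4483;  N(−d₁) = N(-0.24) = 0.4052
P = 482·0.9709·0.4483 − 478·0.4052 = 209.7927 − 193.6856 = 16.1071

$16.11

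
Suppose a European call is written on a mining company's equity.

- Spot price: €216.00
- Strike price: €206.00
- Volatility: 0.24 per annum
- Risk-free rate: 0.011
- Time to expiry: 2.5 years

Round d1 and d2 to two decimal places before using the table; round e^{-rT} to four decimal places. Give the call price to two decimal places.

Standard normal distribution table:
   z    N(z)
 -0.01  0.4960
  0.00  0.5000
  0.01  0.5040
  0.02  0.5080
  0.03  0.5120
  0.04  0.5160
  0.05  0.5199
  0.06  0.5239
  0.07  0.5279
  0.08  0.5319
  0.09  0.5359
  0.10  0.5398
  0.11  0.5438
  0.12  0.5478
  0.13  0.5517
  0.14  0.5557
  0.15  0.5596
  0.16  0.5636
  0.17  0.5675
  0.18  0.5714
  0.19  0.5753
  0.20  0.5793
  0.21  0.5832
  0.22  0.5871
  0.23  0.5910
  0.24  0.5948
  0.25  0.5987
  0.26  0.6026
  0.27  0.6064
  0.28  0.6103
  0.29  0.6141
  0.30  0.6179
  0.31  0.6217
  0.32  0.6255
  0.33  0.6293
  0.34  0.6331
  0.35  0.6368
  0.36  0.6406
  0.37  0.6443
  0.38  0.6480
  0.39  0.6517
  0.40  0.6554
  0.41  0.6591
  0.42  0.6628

€39.76

σ√T = 0.24 × 1.5811 = 0.3795
d₁ = [ln(216/206) + (0.011 + 0.24²/2)·2.5] / 0.3795 = [0.0474 + 0.0995] / 0.3795 = 0.3871 ≈ 0.39
d₂ = d₁ − σ√T = 0.3871 − 0.3795 = 0.0076 ≈ 0.01
exp(−rT) = exp(−0.011·2.5) = 0.9729
C = 216·N(0.39) − 206·0.9729·N(0.01) = 216·0.6517 − 206·0.9729·0.5040 = 140.7672 − 101.0104 = 39.7568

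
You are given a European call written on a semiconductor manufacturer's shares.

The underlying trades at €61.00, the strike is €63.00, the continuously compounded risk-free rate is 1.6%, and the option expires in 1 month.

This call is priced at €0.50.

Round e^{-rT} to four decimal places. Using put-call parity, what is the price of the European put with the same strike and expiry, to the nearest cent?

€2.42

e^(−rT) = e^(−0.016·0.08333) = 0.9987
Put-call parity: C − P = S − K·e^(−rT) = 61 − 63·0.9987 = 61 − 62.9181 = -1.9181
P = C − (C − P) = 0.50 − (-1.9181) = 2.4181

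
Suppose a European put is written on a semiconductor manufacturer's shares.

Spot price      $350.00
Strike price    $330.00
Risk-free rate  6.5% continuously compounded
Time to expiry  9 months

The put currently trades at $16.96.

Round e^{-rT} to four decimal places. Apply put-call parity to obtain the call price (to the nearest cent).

e^(−rT) = e^(−0.065·0.75) = 0.9524
Put-call parity: C − P = S − K·e^(−rT) = 350 − 330·0.9524 = 350 − 314.2920 = 35.7080
C = P + (C − P) = 16.96 + (35.7080) = 52.6680

$52.67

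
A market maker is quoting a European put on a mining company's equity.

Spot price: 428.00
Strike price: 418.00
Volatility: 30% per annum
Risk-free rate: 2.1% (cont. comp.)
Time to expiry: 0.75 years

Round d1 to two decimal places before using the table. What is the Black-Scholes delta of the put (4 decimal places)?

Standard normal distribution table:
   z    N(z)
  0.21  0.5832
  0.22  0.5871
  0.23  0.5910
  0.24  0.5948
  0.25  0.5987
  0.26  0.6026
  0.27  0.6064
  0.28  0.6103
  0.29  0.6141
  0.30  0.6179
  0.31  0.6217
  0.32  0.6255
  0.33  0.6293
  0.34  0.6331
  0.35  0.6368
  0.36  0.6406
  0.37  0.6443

-0.3897

T = 0.75;  σ√T = 0.2598
ln(S/K) + (r + σ²/2)T = ln(428/418) + (0.021 + 0.3²/2)·0.75 = 0.0236 + 0.0495 = 0.0731
d₁ = 0.0731 / 0.2598 = 0.2815 ≈ 0.28
N(d₁) = N(0.28) = 0.6103
Δ_put = N(d₁) − 1 = 0.6103 − 1 = -0.3897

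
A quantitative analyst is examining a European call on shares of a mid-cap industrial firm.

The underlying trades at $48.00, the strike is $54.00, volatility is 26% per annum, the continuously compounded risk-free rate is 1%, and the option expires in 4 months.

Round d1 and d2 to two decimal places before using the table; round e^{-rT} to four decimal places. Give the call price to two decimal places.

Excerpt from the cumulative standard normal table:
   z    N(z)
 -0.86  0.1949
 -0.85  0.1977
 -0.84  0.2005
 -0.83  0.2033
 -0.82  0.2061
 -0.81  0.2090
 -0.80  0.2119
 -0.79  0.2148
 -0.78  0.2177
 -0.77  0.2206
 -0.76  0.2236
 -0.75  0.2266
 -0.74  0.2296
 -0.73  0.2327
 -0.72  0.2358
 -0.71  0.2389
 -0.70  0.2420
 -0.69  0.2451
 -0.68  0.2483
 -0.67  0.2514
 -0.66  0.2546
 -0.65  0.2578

$0.97

σ√T = 0.26 × 0.5774 = 0.1501
d₁ = [ln(48/54) + (0.01 + ½·0.26²)·0.3333] / (σ√T) = (-0.1178 + 0.0146) / 0.1501 = -0.6874 which rounds to -0.69
d₂ = -0.6874 − 0.1501 = -0.8375 which rounds to -0.84
exp(−rT) = exp(−0.01·0.3333) = 0.9967
N(d₁) = N(-0.69) = 0.2451;  N(d₂) = N(-0.84) = 0.2005
C = 48·0.2451 − 54·0.9967·0.2005 = 11.7648 − 10.7913 = 0.9735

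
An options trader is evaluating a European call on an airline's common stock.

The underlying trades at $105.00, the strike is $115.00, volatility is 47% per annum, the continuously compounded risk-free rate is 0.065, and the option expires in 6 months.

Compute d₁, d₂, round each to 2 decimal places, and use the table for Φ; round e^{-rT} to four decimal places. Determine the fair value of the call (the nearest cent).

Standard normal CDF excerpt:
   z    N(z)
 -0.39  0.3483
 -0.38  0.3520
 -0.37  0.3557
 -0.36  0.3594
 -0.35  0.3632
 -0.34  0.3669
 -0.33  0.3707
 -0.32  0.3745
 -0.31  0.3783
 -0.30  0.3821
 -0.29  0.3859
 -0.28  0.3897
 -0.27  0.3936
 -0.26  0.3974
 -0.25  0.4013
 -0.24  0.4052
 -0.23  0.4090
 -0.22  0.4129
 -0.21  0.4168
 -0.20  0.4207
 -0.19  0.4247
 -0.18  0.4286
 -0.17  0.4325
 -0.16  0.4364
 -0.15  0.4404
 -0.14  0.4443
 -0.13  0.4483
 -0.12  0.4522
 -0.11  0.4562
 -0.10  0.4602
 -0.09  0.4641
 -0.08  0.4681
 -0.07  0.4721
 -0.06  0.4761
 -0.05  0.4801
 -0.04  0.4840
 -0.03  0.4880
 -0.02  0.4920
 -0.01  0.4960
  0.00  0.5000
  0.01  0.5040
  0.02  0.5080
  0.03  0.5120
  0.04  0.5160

σ√T = 0.47 × 0.7071 = 0.3323
d₁ = [ln(105/115) + (0.065 + ½·0.47²)·0.5] / (σ√T) = (-0.0910 + 0.0877) / 0.3323 = -0.0098 which rounds to -0.01
d₂ = -0.0098 − 0.3323 = -0.3421 which rounds to -0.34
exp(−rT) = exp(−0.065·0.5) = 0.9680
N(d₁) = N(-0.01) = 0.4960;  N(d₂) = N(-0.34) = 0.3669
C = 105·0.4960 − 115·0.9680·0.3669 = 52.0800 − 40.8433 = 11.2367

$11.24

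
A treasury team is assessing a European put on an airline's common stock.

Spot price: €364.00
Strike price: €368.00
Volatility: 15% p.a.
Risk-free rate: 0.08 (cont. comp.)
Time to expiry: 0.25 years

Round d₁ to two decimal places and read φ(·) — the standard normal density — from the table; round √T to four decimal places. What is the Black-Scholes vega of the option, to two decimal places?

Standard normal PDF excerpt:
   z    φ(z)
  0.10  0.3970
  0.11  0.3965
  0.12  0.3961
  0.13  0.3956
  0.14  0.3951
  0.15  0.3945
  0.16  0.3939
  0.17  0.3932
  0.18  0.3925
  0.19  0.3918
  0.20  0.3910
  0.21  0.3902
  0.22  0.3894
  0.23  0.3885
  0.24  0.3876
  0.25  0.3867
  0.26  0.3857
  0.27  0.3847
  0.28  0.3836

71.69

σ√T = 0.15 × 0.5000 = 0.0750
d₁ = [ln(364/368) + (0.08 + 0.15²/2)·0.25] / 0.0750 = [-0.0109 + 0.0228] / 0.0750 = 0.1584 ⇒ 0.16
√T = √0.25 = 0.5000
φ(d₁) = φ(0.16) = 0.3939
vega = S·φ(d₁)·√T = 364·0.3939·0.5000 = 71.6898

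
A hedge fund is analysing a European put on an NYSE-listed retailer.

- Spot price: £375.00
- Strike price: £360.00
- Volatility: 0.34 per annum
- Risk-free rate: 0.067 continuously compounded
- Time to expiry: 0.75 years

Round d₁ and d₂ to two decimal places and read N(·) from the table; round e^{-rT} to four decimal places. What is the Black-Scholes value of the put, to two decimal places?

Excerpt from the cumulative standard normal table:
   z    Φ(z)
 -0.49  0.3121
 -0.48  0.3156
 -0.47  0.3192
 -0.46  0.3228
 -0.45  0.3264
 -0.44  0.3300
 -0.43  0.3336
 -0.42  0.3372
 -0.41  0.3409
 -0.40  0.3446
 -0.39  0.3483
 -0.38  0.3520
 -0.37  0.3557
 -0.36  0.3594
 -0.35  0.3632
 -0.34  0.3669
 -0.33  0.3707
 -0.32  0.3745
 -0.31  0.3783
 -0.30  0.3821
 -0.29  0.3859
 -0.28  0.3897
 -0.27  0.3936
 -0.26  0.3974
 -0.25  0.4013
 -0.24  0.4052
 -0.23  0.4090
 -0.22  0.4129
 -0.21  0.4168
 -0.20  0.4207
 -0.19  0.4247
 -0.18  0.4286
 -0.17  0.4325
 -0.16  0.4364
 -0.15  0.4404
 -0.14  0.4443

£28.36

T = 0.75;  σ√T = 0.2944
ln(S/K) + (r + σ²/2)T = ln(375/360) + (0.067 + 0.34²/2)·0.75 = 0.0408 + 0.0936 = 0.1344
d₁ = 0.1344 / 0.2944 = 0.4565 → 0.46
d₂ = d₁ − σ√T = 0.4565 − 0.2944 = 0.1621 → 0.16
exp(−rT) = exp(−0.067·0.75) = 0.9510
N(−d₂) = N(-0.16) = 0.4364;  N(−d₁) = N(-0.46) = 0.3228
P = 360·0.9510·0.4364 − 375·0.3228 = 149.4059 − 121.0500 = 28.3559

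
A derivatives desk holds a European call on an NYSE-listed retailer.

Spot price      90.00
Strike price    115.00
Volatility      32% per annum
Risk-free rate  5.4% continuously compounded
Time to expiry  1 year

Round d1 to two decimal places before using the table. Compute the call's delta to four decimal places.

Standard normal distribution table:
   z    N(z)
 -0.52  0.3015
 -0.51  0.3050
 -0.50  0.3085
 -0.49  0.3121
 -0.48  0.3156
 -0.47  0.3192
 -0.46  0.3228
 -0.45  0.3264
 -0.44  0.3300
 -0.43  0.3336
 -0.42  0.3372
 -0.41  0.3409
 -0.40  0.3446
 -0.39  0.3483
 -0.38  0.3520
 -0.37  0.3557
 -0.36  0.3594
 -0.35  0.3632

T = 1;  σ√T = 0.3200
d₁ = [ln(90/115) + (0.054 + ½·0.32²)·1] / (σ√T) = (-0.2451 + 0.1052) / 0.3200 = -0.4373 ≈ -0.44
N(d₁) = N(-0.44) = 0.3300
Δ_call = N(d₁) = 0.3300

0.3300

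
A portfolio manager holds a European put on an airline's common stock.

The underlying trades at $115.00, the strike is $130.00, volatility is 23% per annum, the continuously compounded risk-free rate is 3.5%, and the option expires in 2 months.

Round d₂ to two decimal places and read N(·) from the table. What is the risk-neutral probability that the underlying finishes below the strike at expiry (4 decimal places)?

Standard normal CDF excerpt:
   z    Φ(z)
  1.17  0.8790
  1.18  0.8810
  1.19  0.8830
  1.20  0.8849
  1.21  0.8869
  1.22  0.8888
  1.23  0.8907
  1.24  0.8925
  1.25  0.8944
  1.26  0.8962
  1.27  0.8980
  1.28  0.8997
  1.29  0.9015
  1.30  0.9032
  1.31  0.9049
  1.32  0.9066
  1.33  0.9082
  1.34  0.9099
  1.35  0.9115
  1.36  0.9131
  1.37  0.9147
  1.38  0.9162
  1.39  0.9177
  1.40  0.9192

0.9015

σ√T = 0.23·√0.1667 = 0.0939
d₁ = [ln(115/130) + (0.035 + 0.23²/2)·0.1667] / 0.0939 = [-0.1226 + 0.0102] / 0.0939 = -1.1966 → -1.20
d₂ = d₁ − σ√T = -1.1966 − 0.0939 = -1.2905 → -1.29
Risk-neutral Pr[S_T < K] = N(−d₂) = N(1.29) = 0.9015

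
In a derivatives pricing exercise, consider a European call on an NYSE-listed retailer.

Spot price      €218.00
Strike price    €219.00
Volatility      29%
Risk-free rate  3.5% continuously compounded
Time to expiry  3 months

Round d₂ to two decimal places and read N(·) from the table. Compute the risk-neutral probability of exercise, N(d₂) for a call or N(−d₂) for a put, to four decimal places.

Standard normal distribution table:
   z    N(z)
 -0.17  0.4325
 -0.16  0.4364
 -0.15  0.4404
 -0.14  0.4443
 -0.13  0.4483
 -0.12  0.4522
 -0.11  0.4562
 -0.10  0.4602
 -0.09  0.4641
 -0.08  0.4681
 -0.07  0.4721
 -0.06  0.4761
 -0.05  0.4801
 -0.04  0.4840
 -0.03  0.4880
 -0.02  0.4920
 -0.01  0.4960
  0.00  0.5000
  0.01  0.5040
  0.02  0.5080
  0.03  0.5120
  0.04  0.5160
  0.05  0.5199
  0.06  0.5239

0.4840

T = 0.25;  σ√T = 0.1450
d₁ = [ln(218/219) + (0.035 + ½·0.29²)·0.25] / (σ√T) = (-0.0046 + 0.0193) / 0.1450 = 0.1013 ⇒ 0.10
d₂ = 0.1013 − 0.1450 = -0.0437 ⇒ -0.04
Pr(exercise) under Q = N(d₂) = 0.4840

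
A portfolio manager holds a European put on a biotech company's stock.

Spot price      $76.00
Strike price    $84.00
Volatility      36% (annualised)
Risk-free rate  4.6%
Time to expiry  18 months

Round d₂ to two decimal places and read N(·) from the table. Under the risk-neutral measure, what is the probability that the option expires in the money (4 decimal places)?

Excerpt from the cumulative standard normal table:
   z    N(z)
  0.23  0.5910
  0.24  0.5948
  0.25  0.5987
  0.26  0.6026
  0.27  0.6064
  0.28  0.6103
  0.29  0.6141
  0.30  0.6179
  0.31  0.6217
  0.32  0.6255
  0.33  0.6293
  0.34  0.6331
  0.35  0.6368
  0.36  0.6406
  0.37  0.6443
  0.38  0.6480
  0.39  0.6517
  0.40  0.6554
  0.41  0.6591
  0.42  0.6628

σ√T = 0.36 × 1.2247 = 0.4409
d₁ = [ln(76/84) + (0.046 + ½·0.36²)·1.5] / (σ√T) = (-0.1001 + 0.1662) / 0.4409 = 0.1500 which rounds to 0.15
d₂ = 0.1500 − 0.4409 = -0.2910 which rounds to -0.29
Risk-neutral Pr[S_T < K] = N(−d₂) = N(0.29) = 0.6141

0.6141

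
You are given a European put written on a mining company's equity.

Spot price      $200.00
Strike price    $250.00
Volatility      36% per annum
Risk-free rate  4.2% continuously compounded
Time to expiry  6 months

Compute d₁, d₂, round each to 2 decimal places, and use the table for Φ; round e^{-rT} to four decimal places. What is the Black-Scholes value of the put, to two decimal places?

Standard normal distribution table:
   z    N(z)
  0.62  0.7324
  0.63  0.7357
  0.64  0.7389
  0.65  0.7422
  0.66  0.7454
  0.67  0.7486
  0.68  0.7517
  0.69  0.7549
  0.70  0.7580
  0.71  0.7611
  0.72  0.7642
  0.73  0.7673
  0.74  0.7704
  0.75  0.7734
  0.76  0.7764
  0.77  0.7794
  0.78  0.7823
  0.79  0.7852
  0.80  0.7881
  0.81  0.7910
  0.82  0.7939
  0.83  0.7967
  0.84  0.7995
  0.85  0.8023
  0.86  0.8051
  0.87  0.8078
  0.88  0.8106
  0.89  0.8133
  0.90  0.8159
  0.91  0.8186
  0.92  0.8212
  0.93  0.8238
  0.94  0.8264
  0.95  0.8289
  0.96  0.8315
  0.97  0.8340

σ√T = 0.36·√0.5 = 0.2546
ln(S/K) + (r + σ²/2)T = ln(200/250) + (0.042 + 0.36²/2)·0.5 = -0.2231 + 0.0534 = -0.1697
d₁ = -0.1697 / 0.2546 = -0.6668 which rounds to -0.67
d₂ = d₁ − σ√T = -0.6668 − 0.2546 = -0.9214 which rounds to -0.92
e^(−rT) = e^(−0.042·0.5) = 0.9792
N(−d₂) = N(0.92) = 0.8212;  N(−d₁) = N(0.67) = 0.7486
P = 250·0.9792·0.8212 − 200·0.7486 = 201.0298 − 149.7200 = 51.3098

$51.31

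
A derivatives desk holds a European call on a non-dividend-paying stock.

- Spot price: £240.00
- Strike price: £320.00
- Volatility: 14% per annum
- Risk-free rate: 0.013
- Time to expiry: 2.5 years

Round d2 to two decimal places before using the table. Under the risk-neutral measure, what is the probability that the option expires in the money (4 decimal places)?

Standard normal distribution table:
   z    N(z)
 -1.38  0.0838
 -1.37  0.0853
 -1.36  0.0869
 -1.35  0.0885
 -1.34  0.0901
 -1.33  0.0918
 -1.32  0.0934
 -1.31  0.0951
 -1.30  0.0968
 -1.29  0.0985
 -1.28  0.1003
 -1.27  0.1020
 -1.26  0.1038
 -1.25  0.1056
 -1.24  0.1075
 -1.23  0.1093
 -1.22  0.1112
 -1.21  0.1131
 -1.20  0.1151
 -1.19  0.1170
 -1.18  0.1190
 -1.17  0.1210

0.1038

T = 2.5;  σ√T = 0.2214
d₁ = [ln(240/320) + (0.013 + ½·0.14²)·2.5] / (σ√T) = (-0.2877 + 0.0570) / 0.2214 = -1.0421 which rounds to -1.04
d₂ = -1.0421 − 0.2214 = -1.2635 which rounds to -1.26
Risk-neutral Pr[S_T > K] = N(d₂) = N(-1.26) = 0.1038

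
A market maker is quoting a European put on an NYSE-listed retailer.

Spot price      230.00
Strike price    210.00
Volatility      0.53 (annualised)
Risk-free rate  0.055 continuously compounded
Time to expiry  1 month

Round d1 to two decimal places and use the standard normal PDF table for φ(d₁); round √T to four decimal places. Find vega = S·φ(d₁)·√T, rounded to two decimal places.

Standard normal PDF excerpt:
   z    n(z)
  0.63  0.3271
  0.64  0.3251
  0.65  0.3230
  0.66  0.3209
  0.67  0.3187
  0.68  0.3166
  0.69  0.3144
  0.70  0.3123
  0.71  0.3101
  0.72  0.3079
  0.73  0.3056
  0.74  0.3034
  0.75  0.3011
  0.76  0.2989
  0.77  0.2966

σ√T = 0.53·√0.08333 = 0.1530
d₁ = [ln(230/210) + (0.055 + ½·0.53²)·0.08333] / (σ√T) = (0.0910 + 0.0163) / 0.1530 = 0.7011 ≈ 0.70
√T = √0.08333 = 0.2887
φ(d₁) = φ(0.70) = 0.3123
vega = S·φ(d₁)·√T = 230·0.3123·0.2887 = 20.7370
(Call and put vega coincide under Black-Scholes.)

20.74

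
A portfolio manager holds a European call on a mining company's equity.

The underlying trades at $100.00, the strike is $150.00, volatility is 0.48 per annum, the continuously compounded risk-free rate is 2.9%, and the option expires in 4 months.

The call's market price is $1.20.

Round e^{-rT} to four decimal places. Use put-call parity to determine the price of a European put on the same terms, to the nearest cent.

exp(−rT) = exp(−0.029·0.3333) = 0.9904
Put-call parity: C − P = S − K·e^(−rT) = 100 − 150·0.9904 = 100 − 148.5600 = -48.5600
P = C − (C − P) = 1.20 − (-48.5600) = 49.7600

$49.76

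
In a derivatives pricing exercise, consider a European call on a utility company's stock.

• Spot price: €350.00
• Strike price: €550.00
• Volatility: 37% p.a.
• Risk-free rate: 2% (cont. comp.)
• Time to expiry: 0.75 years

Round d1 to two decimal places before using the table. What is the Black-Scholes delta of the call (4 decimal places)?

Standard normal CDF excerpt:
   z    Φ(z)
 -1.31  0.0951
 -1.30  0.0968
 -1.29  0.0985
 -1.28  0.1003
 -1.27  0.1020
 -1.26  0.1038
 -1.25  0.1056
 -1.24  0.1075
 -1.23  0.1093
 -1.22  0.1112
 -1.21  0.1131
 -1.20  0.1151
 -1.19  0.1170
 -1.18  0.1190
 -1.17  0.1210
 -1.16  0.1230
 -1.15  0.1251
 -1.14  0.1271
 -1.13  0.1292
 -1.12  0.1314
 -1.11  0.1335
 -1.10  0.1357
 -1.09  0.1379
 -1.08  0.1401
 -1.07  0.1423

0.1151

T = 0.75;  σ√T = 0.3204
d₁ = [ln(350/550) + (0.02 + ½·0.37²)·0.75] / (σ√T) = (-0.4520 + 0.0663) / 0.3204 = -1.2035 → -1.20
N(d₁) = N(-1.20) = 0.1151
Δ_call = N(d₁) = 0.1151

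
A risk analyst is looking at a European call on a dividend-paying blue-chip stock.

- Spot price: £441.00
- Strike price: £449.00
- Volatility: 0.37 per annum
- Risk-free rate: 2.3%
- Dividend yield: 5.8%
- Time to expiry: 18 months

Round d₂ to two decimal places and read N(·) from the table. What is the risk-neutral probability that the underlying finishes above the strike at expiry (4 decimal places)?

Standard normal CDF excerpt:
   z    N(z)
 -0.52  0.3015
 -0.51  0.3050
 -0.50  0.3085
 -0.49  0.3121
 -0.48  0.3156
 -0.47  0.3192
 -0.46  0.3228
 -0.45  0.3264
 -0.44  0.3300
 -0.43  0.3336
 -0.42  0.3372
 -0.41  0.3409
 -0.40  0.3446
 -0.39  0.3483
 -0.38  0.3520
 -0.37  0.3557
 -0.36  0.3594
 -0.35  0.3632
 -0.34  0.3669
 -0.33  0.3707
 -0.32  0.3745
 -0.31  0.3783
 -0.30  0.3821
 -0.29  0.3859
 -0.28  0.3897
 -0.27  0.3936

0.3520

σ√T = 0.37 × 1.2247 = 0.4532
d₁ = [ln(441/449) + (0.023 − 0.058 + 0.37²/2)·1.5] / 0.4532 = [-0.0180 + 0.0502] / 0.4532 = 0.0711 ⇒ 0.07
d₂ = d₁ − σ√T = 0.0711 − 0.4532 = -0.3821 ⇒ -0.38
Risk-neutral Pr[S_T > K] = N(d₂) = N(-0.38) = 0.3520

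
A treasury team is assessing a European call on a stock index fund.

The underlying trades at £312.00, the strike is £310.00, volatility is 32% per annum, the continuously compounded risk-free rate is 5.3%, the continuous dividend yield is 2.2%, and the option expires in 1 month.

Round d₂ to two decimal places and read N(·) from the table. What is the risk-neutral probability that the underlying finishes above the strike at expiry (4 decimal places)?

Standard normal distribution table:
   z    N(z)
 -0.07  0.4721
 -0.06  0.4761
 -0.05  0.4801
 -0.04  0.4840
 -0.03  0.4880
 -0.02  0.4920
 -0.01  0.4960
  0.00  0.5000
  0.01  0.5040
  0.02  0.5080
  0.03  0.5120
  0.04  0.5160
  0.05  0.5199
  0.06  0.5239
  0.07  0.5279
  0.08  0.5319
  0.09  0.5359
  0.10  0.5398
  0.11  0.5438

0.5199

σ√T = 0.32 × 0.2887 = 0.0924
ln(S/K) + (r − q + σ²/2)T = ln(312/310) + (0.053 − 0.022 + 0.32²/2)·0.08333 = 0.0064 + 0.0068 = 0.0133
d₁ = 0.0133 / 0.0924 = 0.1438 which rounds to 0.14
d₂ = d₁ − σ√T = 0.1438 − 0.0924 = 0.0514 which rounds to 0.05
Risk-neutral Pr[S_T > K] = N(d₂) = N(0.05) = 0.5199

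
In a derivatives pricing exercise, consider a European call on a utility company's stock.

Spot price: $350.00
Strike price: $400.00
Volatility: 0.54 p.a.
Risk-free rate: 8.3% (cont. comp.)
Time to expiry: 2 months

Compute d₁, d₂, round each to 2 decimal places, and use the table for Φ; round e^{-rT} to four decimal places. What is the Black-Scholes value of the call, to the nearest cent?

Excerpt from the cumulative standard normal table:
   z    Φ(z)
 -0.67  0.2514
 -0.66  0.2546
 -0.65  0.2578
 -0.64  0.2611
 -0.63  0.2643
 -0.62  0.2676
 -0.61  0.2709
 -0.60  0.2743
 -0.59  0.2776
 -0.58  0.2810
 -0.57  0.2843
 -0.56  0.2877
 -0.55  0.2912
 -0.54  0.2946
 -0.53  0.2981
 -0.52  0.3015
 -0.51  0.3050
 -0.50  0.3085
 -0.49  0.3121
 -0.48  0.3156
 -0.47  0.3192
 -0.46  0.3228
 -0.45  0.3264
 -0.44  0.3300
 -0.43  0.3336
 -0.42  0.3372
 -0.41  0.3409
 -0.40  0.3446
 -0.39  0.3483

σ√T = 0.54·√0.1667 = 0.2205
d₁ = [ln(350/400) + (0.083 + 0.54²/2)·0.1667] / 0.2205 = [-0.1335 + 0.0381] / 0.2205 = -0.4327 → -0.43
d₂ = d₁ − σ√T = -0.4327 − 0.2205 = -0.6532 → -0.65
e^(−rT) = e^(−0.083·0.1667) = 0.9863
N(d₁) = N(-0.43) = 0.3336;  N(d₂) = N(-0.65) = 0.2578
C = 350·0.3336 − 400·0.9863·0.2578 = 116.7600 − 101.7073 = 15.0527

$15.05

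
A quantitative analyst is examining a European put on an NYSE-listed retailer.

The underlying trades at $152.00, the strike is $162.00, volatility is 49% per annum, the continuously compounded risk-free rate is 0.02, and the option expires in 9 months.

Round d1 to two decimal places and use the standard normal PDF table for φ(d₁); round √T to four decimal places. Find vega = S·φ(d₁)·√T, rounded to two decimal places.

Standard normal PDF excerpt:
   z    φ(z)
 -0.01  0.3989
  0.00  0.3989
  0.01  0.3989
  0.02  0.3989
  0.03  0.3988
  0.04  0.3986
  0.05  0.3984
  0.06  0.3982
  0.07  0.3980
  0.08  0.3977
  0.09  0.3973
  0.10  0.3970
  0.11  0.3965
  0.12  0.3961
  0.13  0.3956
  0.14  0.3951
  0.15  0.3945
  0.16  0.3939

52.26

σ√T = 0.49·√0.75 = 0.4244
d₁ = [ln(152/162) + (0.02 + 0.49²/2)·0.75] / 0.4244 = [-0.0637 + 0.1050] / 0.4244 = 0.0974 ≈ 0.10
√T = √0.75 = 0.8660
φ(d₁) = φ(0.10) = 0.3970
vega = S·φ(d₁)·√T = 152·0.3970·0.8660 = 52.2579
(Call and put vega coincide under Black-Scholes.)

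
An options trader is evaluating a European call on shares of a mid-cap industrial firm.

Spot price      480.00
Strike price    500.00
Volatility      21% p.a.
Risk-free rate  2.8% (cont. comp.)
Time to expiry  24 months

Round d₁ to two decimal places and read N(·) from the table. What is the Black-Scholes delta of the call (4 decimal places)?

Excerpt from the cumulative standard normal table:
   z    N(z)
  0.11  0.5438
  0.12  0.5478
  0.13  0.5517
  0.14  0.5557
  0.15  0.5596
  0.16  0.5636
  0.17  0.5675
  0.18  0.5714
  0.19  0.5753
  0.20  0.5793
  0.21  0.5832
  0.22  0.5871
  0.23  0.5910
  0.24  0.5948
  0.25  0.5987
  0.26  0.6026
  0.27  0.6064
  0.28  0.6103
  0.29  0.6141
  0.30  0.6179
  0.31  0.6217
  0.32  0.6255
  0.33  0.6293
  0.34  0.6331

0.5793

σ√T = 0.21 × 1.4142 = 0.2970
d₁ = [ln(480/500) + (0.028 + ½·0.21²)·2] / (σ√T) = (-0.0408 + 0.1001) / 0.2970 = 0.1996 ≈ 0.20
N(d₁) = N(0.20) = 0.5793
Δ_call = N(d₁) = 0.5793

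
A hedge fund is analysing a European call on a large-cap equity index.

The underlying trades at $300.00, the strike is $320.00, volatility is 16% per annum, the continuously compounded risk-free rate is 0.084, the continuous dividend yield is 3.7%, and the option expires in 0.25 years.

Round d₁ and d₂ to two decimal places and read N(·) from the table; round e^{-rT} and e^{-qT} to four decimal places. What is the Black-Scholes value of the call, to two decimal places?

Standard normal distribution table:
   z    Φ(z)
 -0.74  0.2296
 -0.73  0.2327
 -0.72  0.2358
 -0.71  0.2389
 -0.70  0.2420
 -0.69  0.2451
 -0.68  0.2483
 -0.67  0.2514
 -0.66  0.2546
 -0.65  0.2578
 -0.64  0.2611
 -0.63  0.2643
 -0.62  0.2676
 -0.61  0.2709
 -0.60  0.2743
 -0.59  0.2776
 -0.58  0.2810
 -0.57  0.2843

$3.71

σ√T = 0.16·√0.25 = 0.0800
d₁ = [ln(300/320) + (0.084 − 0.037 + 0.16²/2)·0.25] / 0.0800 = [-0.0645 + 0.0150] / 0.0800 = -0.6199 ≈ -0.62
d₂ = d₁ − σ√T = -0.6199 − 0.0800 = -0.6999 ≈ -0.70
exp(−qT) = exp(−0.037·0.25) = 0.9908;  exp(−rT) = exp(−0.084·0.25) = 0.9792
N(d₁) = N(-0.62) = 0.2676;  N(d₂) = N(-0.70) = 0.2420
C = 300·0.9908·0.2676 − 320·0.9792·0.2420 = 79.5414 − 75.8292 = 3.7122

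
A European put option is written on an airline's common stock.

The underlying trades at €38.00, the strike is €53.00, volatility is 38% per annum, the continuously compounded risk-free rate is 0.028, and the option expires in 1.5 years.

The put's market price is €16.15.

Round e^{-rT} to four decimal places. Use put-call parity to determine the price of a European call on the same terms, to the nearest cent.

€3.33

e^(−rT) = e^(−0.028·1.5) = 0.9589
Put-call parity: C − P = S − K·e^(−rT) = 38 − 53·0.9589 = 38 − 50.8217 = -12.8217
C = P + (C − P) = 16.15 + (-12.8217) = 3.3283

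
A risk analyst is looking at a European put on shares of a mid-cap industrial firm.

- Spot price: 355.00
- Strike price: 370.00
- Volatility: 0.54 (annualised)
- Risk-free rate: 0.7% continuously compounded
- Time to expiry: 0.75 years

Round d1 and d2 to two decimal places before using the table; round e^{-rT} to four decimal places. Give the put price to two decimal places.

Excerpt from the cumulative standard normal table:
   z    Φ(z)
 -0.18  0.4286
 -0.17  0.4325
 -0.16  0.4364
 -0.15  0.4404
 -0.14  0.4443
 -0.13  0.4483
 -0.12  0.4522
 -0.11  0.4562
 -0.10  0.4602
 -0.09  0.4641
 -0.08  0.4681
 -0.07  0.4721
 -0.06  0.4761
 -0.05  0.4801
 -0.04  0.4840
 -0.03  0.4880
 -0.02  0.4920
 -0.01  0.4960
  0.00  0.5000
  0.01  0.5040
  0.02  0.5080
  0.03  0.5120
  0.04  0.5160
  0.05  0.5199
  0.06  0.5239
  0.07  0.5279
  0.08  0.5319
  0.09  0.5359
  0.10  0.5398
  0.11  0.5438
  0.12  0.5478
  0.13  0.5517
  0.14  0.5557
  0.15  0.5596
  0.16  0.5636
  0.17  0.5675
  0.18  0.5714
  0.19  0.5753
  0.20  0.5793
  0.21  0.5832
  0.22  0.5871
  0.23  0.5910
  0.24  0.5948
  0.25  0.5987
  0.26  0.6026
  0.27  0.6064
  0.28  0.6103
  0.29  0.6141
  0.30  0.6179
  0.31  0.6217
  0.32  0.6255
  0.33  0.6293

73.91

σ√T = 0.54 × 0.8660 = 0.4677
d₁ = [ln(355/370) + (0.007 + ½·0.54²)·0.75] / (σ√T) = (-0.0414 + 0.1146) / 0.4677 = 0.1566 ⇒ 0.16
d₂ = 0.1566 − 0.4677 = -0.3111 ⇒ -0.31
exp(−rT) = exp(−0.007·0.75) = 0.9948
N(−d₂) = N(0.31) = 0.6217;  N(−d₁) = N(-0.16) = 0.4364
P = 370·0.9948·0.6217 − 355·0.4364 = 228.8328 − 154.9220 = 73.9108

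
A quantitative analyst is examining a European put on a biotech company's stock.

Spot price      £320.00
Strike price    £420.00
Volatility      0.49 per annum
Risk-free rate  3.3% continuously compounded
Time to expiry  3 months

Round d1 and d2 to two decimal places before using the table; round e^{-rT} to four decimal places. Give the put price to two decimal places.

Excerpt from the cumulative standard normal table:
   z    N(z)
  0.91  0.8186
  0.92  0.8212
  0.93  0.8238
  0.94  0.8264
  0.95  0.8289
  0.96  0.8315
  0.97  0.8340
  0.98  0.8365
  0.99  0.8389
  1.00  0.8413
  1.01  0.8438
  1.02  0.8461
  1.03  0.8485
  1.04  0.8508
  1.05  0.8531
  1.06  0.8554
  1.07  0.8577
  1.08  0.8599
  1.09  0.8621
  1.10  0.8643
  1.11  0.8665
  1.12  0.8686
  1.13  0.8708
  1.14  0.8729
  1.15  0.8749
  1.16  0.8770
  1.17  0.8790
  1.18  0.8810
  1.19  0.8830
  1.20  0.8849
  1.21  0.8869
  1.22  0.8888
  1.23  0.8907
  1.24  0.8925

£103.36

σ√T = 0.49 × 0.5000 = 0.2450
ln(S/K) + (r + σ²/2)T = ln(320/420) + (0.033 + 0.49²/2)·0.25 = -0.2719 + 0.0383 = -0.2337
d₁ = -0.2337 / 0.2450 = -0.9538 → -0.95
d₂ = d₁ − σ√T = -0.9538 − 0.2450 = -1.1988 → -1.20
e^(−rT) = e^(−0.033·0.25) = 0.9918
P = 420·0.9918·N(1.20) − 320·N(0.95) = 420·0.9918·0.8849 − 320·0.8289 = 368.6104 − 265.2480 = 103.3624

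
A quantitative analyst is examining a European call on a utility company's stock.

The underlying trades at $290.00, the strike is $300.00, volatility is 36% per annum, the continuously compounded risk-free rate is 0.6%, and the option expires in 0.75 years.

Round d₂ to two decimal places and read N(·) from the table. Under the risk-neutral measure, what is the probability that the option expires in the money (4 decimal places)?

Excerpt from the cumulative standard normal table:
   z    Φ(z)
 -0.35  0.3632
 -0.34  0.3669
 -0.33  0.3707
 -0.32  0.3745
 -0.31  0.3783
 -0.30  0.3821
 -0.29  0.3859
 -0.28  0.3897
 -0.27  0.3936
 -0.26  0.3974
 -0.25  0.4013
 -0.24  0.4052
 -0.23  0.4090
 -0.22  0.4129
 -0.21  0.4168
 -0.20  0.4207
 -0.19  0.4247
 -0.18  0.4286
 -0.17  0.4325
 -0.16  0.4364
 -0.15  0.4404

σ√T = 0.36 × 0.8660 = 0.3118
ln(S/K) + (r + σ²/2)T = ln(290/300) + (0.006 + 0.36²/2)·0.75 = -0.0339 + 0.0531 = 0.0192
d₁ = 0.0192 / 0.3118 = 0.0616 ≈ 0.06
d₂ = d₁ − σ√T = 0.0616 − 0.3118 = -0.2502 ≈ -0.25
Risk-neutral Pr[S_T > K] = N(d₂) = N(-0.25) = 0.4013

0.4013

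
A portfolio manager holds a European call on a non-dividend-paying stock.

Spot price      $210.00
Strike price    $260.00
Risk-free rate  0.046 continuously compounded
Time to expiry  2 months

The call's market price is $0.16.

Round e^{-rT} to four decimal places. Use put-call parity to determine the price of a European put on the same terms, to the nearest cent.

$48.18

exp(−rT) = exp(−0.046·0.1667) = 0.9924
Put-call parity: C − P = S − K·e^(−rT) = 210 − 260·0.9924 = 210 − 258.0240 = -48.0240
P = C − (C − P) = 0.16 − (-48.0240) = 48.1840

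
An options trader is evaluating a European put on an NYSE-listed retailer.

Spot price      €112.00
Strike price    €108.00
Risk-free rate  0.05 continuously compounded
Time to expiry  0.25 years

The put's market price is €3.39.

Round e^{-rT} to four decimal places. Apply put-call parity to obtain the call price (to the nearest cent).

€8.73

e^(−rT) = e^(−0.05·0.25) = 0.9876
Put-call parity: C − P = S − K·e^(−rT) = 112 − 108·0.9876 = 112 − 106.6608 = 5.3392
C = P + (C − P) = 3.39 + (5.3392) = 8.7292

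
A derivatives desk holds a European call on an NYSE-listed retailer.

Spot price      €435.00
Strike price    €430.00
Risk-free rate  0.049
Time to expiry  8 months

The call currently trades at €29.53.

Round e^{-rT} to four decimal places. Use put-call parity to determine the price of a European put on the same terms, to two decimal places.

€10.73

exp(−rT) = exp(−0.049·0.6667) = 0.9679
Put-call parity: C − P = S − K·e^(−rT) = 435 − 430·0.9679 = 435 − 416.1970 = 18.8030
P = C − (C − P) = 29.53 − (18.8030) = 10.7270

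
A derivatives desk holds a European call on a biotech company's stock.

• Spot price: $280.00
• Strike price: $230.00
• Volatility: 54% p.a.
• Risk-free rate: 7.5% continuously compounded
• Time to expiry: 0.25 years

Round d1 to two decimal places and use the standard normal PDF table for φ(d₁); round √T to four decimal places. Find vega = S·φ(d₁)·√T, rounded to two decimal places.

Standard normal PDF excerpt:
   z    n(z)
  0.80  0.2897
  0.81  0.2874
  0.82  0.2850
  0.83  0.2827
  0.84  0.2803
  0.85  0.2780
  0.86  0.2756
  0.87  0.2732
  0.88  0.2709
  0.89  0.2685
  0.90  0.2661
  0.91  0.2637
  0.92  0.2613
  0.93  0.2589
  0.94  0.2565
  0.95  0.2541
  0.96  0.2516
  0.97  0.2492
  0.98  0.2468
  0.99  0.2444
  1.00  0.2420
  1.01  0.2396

36.25

T = 0.25;  σ√T = 0.2700
d₁ = [ln(280/230) + (0.075 + 0.54²/2)·0.25] / 0.2700 = [0.1967 + 0.0552] / 0.2700 = 0.9330 → 0.93
√T = √0.25 = 0.5000
φ(d₁) = φ(0.93) = 0.2589
vega = S·φ(d₁)·√T = 280·0.2589·0.5000 = 36.2460
(Call and put vega coincide under Black-Scholes.)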